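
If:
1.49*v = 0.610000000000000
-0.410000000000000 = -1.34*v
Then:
No Solution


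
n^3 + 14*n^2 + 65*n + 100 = (n + 4)*(n + 5)^2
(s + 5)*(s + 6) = s^2 + 11*s + 30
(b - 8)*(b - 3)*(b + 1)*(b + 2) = b^4 - 8*b^3 - 7*b^2 + 50*b + 48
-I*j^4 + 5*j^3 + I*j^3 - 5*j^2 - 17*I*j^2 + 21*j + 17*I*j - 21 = (j - 3*I)*(j + I)*(j + 7*I)*(-I*j + I)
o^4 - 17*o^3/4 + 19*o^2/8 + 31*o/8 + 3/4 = (o - 3)*(o - 2)*(o + 1/4)*(o + 1/2)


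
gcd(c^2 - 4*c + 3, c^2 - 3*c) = c - 3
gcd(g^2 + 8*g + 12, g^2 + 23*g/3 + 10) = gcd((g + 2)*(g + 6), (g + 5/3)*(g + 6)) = g + 6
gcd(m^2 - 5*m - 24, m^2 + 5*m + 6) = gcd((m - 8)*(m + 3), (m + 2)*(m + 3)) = m + 3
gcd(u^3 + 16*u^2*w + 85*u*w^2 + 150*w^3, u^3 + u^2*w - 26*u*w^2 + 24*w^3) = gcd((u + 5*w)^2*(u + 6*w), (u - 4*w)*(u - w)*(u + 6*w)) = u + 6*w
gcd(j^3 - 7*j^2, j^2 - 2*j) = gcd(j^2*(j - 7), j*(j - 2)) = j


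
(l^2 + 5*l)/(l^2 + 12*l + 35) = l/(l + 7)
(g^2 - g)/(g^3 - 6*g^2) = (g - 1)/(g*(g - 6))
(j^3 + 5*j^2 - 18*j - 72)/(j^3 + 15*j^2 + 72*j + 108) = (j - 4)/(j + 6)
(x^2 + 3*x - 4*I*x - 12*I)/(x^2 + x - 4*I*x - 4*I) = (x + 3)/(x + 1)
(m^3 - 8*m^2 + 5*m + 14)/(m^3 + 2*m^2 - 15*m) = (m^3 - 8*m^2 + 5*m + 14)/(m*(m^2 + 2*m - 15))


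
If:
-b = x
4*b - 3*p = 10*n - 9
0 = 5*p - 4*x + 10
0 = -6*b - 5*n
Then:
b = -75/92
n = 45/46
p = -31/23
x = 75/92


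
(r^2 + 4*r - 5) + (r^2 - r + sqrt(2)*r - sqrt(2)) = 2*r^2 + sqrt(2)*r + 3*r - 5 - sqrt(2)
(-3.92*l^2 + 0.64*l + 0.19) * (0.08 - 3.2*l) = 12.544*l^3 - 2.3616*l^2 - 0.5568*l + 0.0152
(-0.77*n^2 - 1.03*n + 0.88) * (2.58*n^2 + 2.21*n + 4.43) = -1.9866*n^4 - 4.3591*n^3 - 3.417*n^2 - 2.6181*n + 3.8984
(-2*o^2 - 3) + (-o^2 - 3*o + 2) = -3*o^2 - 3*o - 1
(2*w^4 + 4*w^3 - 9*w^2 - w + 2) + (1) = 2*w^4 + 4*w^3 - 9*w^2 - w + 3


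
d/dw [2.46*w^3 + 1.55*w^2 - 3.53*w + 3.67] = 7.38*w^2 + 3.1*w - 3.53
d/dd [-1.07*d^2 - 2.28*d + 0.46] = -2.14*d - 2.28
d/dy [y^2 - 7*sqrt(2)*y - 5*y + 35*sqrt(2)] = 2*y - 7*sqrt(2) - 5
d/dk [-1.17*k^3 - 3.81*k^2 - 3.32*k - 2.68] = -3.51*k^2 - 7.62*k - 3.32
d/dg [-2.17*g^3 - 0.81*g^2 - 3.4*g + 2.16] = -6.51*g^2 - 1.62*g - 3.4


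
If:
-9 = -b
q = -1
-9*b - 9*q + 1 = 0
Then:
No Solution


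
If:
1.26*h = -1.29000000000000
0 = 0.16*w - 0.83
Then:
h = -1.02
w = 5.19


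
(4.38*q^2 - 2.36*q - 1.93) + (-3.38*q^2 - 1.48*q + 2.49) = 1.0*q^2 - 3.84*q + 0.56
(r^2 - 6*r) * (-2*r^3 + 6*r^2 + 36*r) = -2*r^5 + 18*r^4 - 216*r^2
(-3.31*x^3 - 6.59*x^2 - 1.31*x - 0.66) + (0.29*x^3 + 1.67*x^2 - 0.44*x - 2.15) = -3.02*x^3 - 4.92*x^2 - 1.75*x - 2.81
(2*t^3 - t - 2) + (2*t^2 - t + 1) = 2*t^3 + 2*t^2 - 2*t - 1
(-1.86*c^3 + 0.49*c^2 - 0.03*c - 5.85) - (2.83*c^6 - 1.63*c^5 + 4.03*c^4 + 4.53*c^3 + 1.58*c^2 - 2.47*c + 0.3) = -2.83*c^6 + 1.63*c^5 - 4.03*c^4 - 6.39*c^3 - 1.09*c^2 + 2.44*c - 6.15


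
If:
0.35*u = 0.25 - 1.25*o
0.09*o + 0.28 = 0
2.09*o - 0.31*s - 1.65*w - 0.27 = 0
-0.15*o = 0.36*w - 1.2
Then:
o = -3.11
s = -46.49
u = 11.83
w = 4.63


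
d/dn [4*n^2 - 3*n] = 8*n - 3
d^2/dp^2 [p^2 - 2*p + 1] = 2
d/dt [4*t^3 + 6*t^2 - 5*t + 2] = 12*t^2 + 12*t - 5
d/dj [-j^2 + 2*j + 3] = 2 - 2*j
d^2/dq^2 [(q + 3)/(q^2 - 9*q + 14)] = 2*(3*(2 - q)*(q^2 - 9*q + 14) + (q + 3)*(2*q - 9)^2)/(q^2 - 9*q + 14)^3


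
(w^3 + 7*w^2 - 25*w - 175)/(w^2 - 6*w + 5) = (w^2 + 12*w + 35)/(w - 1)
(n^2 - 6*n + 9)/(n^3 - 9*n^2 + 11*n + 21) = (n - 3)/(n^2 - 6*n - 7)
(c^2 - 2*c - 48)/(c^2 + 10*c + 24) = (c - 8)/(c + 4)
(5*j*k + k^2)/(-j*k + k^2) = (-5*j - k)/(j - k)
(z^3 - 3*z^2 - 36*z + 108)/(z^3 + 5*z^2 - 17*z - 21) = (z^2 - 36)/(z^2 + 8*z + 7)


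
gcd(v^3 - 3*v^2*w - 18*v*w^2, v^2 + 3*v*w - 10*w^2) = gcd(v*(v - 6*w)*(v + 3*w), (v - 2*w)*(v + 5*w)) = 1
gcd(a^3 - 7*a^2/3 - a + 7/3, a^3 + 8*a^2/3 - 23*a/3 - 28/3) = a^2 - 4*a/3 - 7/3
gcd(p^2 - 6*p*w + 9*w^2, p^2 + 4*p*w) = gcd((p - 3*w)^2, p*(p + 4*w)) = 1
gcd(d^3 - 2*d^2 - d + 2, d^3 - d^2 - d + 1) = d^2 - 1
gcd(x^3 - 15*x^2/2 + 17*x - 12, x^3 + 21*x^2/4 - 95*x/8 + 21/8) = x - 3/2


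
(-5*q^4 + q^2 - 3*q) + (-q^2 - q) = -5*q^4 - 4*q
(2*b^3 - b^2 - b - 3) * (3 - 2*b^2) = -4*b^5 + 2*b^4 + 8*b^3 + 3*b^2 - 3*b - 9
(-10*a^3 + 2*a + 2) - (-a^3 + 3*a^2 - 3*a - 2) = -9*a^3 - 3*a^2 + 5*a + 4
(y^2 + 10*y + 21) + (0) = y^2 + 10*y + 21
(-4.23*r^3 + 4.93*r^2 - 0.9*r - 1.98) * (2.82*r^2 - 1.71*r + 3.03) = -11.9286*r^5 + 21.1359*r^4 - 23.7852*r^3 + 10.8933*r^2 + 0.6588*r - 5.9994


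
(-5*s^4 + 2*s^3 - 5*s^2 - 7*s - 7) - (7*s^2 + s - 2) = -5*s^4 + 2*s^3 - 12*s^2 - 8*s - 5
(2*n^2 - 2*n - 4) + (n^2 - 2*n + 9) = 3*n^2 - 4*n + 5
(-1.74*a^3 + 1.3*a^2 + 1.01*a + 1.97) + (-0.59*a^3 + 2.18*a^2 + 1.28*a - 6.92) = -2.33*a^3 + 3.48*a^2 + 2.29*a - 4.95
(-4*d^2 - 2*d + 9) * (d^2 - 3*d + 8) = -4*d^4 + 10*d^3 - 17*d^2 - 43*d + 72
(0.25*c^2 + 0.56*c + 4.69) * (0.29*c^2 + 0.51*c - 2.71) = 0.0725*c^4 + 0.2899*c^3 + 0.9682*c^2 + 0.8743*c - 12.7099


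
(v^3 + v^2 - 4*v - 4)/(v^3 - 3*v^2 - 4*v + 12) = (v + 1)/(v - 3)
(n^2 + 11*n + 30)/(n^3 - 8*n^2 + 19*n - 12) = (n^2 + 11*n + 30)/(n^3 - 8*n^2 + 19*n - 12)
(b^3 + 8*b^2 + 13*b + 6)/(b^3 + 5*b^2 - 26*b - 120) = (b^2 + 2*b + 1)/(b^2 - b - 20)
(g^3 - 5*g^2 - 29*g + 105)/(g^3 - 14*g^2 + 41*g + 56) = (g^2 + 2*g - 15)/(g^2 - 7*g - 8)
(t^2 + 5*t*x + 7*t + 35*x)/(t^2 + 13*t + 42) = (t + 5*x)/(t + 6)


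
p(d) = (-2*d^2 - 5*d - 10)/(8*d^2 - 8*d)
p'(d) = (8 - 16*d)*(-2*d^2 - 5*d - 10)/(8*d^2 - 8*d)^2 + (-4*d - 5)/(8*d^2 - 8*d)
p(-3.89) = -0.14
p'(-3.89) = 0.01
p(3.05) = -0.88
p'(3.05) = 0.37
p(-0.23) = -3.96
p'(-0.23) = -22.22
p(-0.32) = -2.55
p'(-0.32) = -10.99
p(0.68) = 8.23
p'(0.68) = 18.05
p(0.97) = 71.87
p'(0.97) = 2359.78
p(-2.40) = -0.15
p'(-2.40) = -0.03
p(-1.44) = -0.25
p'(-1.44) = -0.25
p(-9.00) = -0.18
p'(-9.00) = 0.01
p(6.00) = -0.47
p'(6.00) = 0.05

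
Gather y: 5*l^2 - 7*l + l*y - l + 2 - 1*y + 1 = 5*l^2 - 8*l + y*(l - 1) + 3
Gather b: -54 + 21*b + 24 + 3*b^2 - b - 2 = 3*b^2 + 20*b - 32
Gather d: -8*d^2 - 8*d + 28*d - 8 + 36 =-8*d^2 + 20*d + 28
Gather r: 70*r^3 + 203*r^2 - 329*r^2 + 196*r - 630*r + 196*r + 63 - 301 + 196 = 70*r^3 - 126*r^2 - 238*r - 42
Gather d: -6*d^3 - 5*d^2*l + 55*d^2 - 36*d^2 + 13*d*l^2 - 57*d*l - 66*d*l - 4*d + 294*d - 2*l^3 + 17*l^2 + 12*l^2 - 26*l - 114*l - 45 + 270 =-6*d^3 + d^2*(19 - 5*l) + d*(13*l^2 - 123*l + 290) - 2*l^3 + 29*l^2 - 140*l + 225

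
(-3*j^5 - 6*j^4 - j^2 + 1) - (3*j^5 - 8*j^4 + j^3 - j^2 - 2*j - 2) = -6*j^5 + 2*j^4 - j^3 + 2*j + 3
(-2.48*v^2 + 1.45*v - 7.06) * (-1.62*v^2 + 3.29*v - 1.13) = 4.0176*v^4 - 10.5082*v^3 + 19.0101*v^2 - 24.8659*v + 7.9778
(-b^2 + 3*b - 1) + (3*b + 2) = -b^2 + 6*b + 1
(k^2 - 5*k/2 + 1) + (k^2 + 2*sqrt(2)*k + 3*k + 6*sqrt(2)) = 2*k^2 + k/2 + 2*sqrt(2)*k + 1 + 6*sqrt(2)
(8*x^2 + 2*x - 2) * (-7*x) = -56*x^3 - 14*x^2 + 14*x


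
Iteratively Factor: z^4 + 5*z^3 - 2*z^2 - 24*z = (z)*(z^3 + 5*z^2 - 2*z - 24) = z*(z + 4)*(z^2 + z - 6) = z*(z - 2)*(z + 4)*(z + 3)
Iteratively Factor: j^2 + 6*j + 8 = (j + 4)*(j + 2)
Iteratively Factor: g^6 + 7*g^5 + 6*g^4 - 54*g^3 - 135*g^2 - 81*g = (g)*(g^5 + 7*g^4 + 6*g^3 - 54*g^2 - 135*g - 81) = g*(g + 3)*(g^4 + 4*g^3 - 6*g^2 - 36*g - 27) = g*(g + 3)^2*(g^3 + g^2 - 9*g - 9) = g*(g + 3)^3*(g^2 - 2*g - 3) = g*(g - 3)*(g + 3)^3*(g + 1)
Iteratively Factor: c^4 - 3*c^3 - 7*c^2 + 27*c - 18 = (c + 3)*(c^3 - 6*c^2 + 11*c - 6) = (c - 3)*(c + 3)*(c^2 - 3*c + 2) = (c - 3)*(c - 2)*(c + 3)*(c - 1)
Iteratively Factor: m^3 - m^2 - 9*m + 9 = (m + 3)*(m^2 - 4*m + 3) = (m - 1)*(m + 3)*(m - 3)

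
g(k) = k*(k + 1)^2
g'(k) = k*(2*k + 2) + (k + 1)^2 = (k + 1)*(3*k + 1)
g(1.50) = 9.38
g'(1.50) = 13.75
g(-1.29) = -0.11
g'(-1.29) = 0.83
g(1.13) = 5.13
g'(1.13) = 9.35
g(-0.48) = -0.13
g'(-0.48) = -0.23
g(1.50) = 9.38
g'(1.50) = 13.75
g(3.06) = 50.44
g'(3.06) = 41.33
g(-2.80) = -9.07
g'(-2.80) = 13.32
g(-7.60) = -331.06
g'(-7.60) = 143.88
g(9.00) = 900.00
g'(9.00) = 280.00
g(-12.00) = -1452.00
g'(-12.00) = 385.00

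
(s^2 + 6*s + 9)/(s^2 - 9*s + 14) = (s^2 + 6*s + 9)/(s^2 - 9*s + 14)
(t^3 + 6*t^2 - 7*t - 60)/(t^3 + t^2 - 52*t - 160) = (t - 3)/(t - 8)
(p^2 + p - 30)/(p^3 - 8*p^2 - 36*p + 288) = (p - 5)/(p^2 - 14*p + 48)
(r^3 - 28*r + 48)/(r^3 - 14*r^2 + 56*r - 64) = (r + 6)/(r - 8)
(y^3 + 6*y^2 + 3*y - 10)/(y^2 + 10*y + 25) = (y^2 + y - 2)/(y + 5)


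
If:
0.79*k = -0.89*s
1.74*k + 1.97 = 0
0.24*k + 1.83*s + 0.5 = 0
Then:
No Solution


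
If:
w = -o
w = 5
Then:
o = -5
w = 5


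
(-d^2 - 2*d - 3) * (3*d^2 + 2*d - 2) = -3*d^4 - 8*d^3 - 11*d^2 - 2*d + 6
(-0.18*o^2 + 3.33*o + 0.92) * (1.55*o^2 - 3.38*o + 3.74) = -0.279*o^4 + 5.7699*o^3 - 10.5026*o^2 + 9.3446*o + 3.4408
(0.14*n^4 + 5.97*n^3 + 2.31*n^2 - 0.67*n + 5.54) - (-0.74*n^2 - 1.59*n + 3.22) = 0.14*n^4 + 5.97*n^3 + 3.05*n^2 + 0.92*n + 2.32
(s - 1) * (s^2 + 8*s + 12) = s^3 + 7*s^2 + 4*s - 12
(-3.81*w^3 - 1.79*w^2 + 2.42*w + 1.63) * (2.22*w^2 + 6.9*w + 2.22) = -8.4582*w^5 - 30.2628*w^4 - 15.4368*w^3 + 16.3428*w^2 + 16.6194*w + 3.6186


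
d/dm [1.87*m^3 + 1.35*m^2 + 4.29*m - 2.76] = 5.61*m^2 + 2.7*m + 4.29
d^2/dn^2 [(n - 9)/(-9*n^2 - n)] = 18*(-9*n^3 + 243*n^2 + 27*n + 1)/(n^3*(729*n^3 + 243*n^2 + 27*n + 1))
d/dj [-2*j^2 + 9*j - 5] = 9 - 4*j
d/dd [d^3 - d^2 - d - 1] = 3*d^2 - 2*d - 1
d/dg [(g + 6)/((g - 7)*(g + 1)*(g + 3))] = (-2*g^3 - 15*g^2 + 36*g + 129)/(g^6 - 6*g^5 - 41*g^4 + 108*g^3 + 751*g^2 + 1050*g + 441)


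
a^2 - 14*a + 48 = (a - 8)*(a - 6)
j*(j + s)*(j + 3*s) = j^3 + 4*j^2*s + 3*j*s^2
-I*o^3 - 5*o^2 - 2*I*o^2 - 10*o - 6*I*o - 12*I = (o + 2)*(o - 6*I)*(-I*o + 1)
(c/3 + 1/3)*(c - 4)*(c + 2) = c^3/3 - c^2/3 - 10*c/3 - 8/3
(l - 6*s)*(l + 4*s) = l^2 - 2*l*s - 24*s^2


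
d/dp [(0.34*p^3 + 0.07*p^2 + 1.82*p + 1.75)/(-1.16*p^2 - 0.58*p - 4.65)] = (-0.3944*p^4 - 0.3944*p^3 - 2.6724*p^2 + 3.409*p - 7.448)/(1.3456*p^4 + 1.3456*p^3 + 11.1244*p^2 + 5.394*p + 21.6225)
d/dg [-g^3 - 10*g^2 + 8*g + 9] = -3*g^2 - 20*g + 8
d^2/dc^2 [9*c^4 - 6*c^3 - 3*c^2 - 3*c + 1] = 108*c^2 - 36*c - 6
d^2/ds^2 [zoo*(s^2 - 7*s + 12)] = zoo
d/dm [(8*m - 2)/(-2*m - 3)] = -28/(2*m + 3)^2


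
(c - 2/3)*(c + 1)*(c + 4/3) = c^3 + 5*c^2/3 - 2*c/9 - 8/9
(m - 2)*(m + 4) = m^2 + 2*m - 8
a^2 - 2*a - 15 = (a - 5)*(a + 3)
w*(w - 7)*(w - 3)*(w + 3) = w^4 - 7*w^3 - 9*w^2 + 63*w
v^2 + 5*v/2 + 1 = (v + 1/2)*(v + 2)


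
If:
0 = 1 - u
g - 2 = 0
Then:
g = 2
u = 1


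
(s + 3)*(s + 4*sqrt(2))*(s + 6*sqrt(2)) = s^3 + 3*s^2 + 10*sqrt(2)*s^2 + 30*sqrt(2)*s + 48*s + 144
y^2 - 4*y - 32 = (y - 8)*(y + 4)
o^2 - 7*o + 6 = (o - 6)*(o - 1)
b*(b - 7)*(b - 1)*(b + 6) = b^4 - 2*b^3 - 41*b^2 + 42*b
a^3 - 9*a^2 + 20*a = a*(a - 5)*(a - 4)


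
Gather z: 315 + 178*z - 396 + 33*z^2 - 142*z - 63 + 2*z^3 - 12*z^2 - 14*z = 2*z^3 + 21*z^2 + 22*z - 144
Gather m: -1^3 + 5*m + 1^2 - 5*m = 0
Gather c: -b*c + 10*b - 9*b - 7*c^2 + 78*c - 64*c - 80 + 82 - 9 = b - 7*c^2 + c*(14 - b) - 7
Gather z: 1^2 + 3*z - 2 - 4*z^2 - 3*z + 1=-4*z^2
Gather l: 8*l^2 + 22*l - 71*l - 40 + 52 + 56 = 8*l^2 - 49*l + 68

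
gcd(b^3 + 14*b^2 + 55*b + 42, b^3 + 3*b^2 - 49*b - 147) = b + 7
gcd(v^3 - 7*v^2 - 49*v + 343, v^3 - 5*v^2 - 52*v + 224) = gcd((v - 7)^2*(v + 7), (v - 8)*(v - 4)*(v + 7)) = v + 7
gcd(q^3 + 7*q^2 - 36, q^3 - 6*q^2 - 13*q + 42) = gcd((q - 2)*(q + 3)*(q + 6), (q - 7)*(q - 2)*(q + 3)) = q^2 + q - 6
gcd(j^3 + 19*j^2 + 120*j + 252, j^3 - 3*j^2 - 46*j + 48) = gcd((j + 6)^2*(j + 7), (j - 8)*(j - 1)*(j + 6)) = j + 6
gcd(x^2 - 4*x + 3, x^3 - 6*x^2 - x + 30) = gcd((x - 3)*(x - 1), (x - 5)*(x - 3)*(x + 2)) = x - 3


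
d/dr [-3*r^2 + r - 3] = 1 - 6*r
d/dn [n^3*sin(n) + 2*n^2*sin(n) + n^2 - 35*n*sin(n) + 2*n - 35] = n^3*cos(n) + 3*n^2*sin(n) + 2*n^2*cos(n) + 4*n*sin(n) - 35*n*cos(n) + 2*n - 35*sin(n) + 2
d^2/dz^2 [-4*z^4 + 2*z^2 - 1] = 4 - 48*z^2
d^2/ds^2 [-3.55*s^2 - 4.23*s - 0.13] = -7.10000000000000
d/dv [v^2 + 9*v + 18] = 2*v + 9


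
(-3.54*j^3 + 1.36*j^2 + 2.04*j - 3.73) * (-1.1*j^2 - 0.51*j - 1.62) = 3.894*j^5 + 0.3094*j^4 + 2.7972*j^3 + 0.8594*j^2 - 1.4025*j + 6.0426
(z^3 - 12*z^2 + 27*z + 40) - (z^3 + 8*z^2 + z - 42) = -20*z^2 + 26*z + 82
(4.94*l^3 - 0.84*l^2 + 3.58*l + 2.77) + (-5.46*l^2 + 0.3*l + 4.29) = 4.94*l^3 - 6.3*l^2 + 3.88*l + 7.06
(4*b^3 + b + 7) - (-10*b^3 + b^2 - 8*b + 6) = 14*b^3 - b^2 + 9*b + 1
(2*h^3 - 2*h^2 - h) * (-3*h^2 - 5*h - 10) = -6*h^5 - 4*h^4 - 7*h^3 + 25*h^2 + 10*h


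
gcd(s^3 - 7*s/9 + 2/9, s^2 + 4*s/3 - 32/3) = 1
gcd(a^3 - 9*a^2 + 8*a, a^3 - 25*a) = a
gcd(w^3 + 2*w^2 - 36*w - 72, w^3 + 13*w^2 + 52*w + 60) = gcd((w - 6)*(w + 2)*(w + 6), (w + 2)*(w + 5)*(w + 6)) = w^2 + 8*w + 12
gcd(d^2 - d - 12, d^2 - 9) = d + 3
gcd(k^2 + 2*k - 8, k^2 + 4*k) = k + 4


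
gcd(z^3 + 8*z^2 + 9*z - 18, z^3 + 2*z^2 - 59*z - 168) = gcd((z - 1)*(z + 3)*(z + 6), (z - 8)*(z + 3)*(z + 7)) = z + 3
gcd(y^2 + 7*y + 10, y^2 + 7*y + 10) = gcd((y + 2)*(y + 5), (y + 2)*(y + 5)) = y^2 + 7*y + 10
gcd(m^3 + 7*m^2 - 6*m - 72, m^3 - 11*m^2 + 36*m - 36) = m - 3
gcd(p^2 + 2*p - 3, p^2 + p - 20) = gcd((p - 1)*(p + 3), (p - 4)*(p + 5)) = 1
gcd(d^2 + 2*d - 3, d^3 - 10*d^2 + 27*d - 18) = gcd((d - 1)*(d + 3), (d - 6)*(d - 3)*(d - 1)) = d - 1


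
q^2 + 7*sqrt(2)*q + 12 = (q + sqrt(2))*(q + 6*sqrt(2))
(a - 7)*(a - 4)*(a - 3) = a^3 - 14*a^2 + 61*a - 84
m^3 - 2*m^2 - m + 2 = (m - 2)*(m - 1)*(m + 1)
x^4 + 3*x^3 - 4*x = x*(x - 1)*(x + 2)^2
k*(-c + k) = -c*k + k^2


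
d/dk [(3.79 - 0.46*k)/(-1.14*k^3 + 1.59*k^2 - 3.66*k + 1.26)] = (-1.0488*k^3 + 13.6932*k^2 - 12.0522*k + 13.2918)/(1.2996*k^6 - 3.6252*k^5 + 10.8729*k^4 - 14.5116*k^3 + 17.4024*k^2 - 9.2232*k + 1.5876)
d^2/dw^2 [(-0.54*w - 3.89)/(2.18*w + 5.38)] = (8.88178419700125e-16*w - 24.307)/(2.18*w + 5.38)^3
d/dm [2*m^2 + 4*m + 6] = 4*m + 4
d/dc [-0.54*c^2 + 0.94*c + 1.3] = 0.94 - 1.08*c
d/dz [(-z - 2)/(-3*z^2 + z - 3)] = (3*z^2 - z - (z + 2)*(6*z - 1) + 3)/(3*z^2 - z + 3)^2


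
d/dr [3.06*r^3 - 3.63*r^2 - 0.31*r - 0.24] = 9.18*r^2 - 7.26*r - 0.31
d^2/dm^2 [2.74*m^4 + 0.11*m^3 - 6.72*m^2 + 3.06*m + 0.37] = 32.88*m^2 + 0.66*m - 13.44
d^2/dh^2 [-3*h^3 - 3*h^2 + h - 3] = -18*h - 6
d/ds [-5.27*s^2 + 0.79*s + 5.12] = 0.79 - 10.54*s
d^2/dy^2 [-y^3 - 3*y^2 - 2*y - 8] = -6*y - 6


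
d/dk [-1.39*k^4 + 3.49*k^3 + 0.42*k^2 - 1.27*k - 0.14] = -5.56*k^3 + 10.47*k^2 + 0.84*k - 1.27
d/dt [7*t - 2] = 7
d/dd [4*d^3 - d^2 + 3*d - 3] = 12*d^2 - 2*d + 3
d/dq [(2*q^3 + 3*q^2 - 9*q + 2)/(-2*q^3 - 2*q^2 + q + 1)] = (2*q^4 - 32*q^3 + 3*q^2 + 14*q - 11)/(4*q^6 + 8*q^5 - 8*q^3 - 3*q^2 + 2*q + 1)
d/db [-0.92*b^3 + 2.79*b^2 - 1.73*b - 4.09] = -2.76*b^2 + 5.58*b - 1.73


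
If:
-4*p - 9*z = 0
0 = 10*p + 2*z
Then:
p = 0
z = 0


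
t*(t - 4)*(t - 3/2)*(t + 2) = t^4 - 7*t^3/2 - 5*t^2 + 12*t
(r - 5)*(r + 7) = r^2 + 2*r - 35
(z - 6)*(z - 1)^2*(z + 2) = z^4 - 6*z^3 - 3*z^2 + 20*z - 12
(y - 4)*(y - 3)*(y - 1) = y^3 - 8*y^2 + 19*y - 12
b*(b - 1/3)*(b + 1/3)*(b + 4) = b^4 + 4*b^3 - b^2/9 - 4*b/9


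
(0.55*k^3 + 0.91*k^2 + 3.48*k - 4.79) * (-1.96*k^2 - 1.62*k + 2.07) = -1.078*k^5 - 2.6746*k^4 - 7.1565*k^3 + 5.6345*k^2 + 14.9634*k - 9.9153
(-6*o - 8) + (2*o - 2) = -4*o - 10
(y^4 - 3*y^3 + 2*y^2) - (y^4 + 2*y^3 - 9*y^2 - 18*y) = -5*y^3 + 11*y^2 + 18*y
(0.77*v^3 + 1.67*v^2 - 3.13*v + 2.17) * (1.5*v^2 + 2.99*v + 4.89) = 1.155*v^5 + 4.8073*v^4 + 4.0636*v^3 + 2.0626*v^2 - 8.8174*v + 10.6113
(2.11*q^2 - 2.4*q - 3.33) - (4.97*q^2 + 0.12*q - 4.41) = -2.86*q^2 - 2.52*q + 1.08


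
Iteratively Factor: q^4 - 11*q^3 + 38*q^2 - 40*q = (q - 4)*(q^3 - 7*q^2 + 10*q) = (q - 5)*(q - 4)*(q^2 - 2*q) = q*(q - 5)*(q - 4)*(q - 2)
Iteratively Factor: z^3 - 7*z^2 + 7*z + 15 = (z + 1)*(z^2 - 8*z + 15) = (z - 3)*(z + 1)*(z - 5)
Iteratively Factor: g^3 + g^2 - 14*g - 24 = (g - 4)*(g^2 + 5*g + 6) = (g - 4)*(g + 3)*(g + 2)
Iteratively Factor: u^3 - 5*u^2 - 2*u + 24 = (u - 3)*(u^2 - 2*u - 8) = (u - 4)*(u - 3)*(u + 2)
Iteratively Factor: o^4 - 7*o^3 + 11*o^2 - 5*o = (o - 1)*(o^3 - 6*o^2 + 5*o) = (o - 1)^2*(o^2 - 5*o) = (o - 5)*(o - 1)^2*(o)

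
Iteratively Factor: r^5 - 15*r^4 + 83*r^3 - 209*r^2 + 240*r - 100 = (r - 2)*(r^4 - 13*r^3 + 57*r^2 - 95*r + 50) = (r - 5)*(r - 2)*(r^3 - 8*r^2 + 17*r - 10) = (r - 5)^2*(r - 2)*(r^2 - 3*r + 2) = (r - 5)^2*(r - 2)^2*(r - 1)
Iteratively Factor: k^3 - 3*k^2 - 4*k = (k - 4)*(k^2 + k) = (k - 4)*(k + 1)*(k)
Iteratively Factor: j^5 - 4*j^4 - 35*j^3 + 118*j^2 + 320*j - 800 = (j - 5)*(j^4 + j^3 - 30*j^2 - 32*j + 160) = (j - 5)*(j + 4)*(j^3 - 3*j^2 - 18*j + 40) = (j - 5)*(j - 2)*(j + 4)*(j^2 - j - 20) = (j - 5)^2*(j - 2)*(j + 4)*(j + 4)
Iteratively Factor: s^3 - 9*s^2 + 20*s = (s)*(s^2 - 9*s + 20) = s*(s - 4)*(s - 5)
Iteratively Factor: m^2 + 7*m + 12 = (m + 4)*(m + 3)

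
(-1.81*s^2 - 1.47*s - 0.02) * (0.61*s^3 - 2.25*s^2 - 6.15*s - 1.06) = -1.1041*s^5 + 3.1758*s^4 + 14.4268*s^3 + 11.0041*s^2 + 1.6812*s + 0.0212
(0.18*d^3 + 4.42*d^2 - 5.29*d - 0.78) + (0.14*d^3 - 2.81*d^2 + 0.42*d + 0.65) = 0.32*d^3 + 1.61*d^2 - 4.87*d - 0.13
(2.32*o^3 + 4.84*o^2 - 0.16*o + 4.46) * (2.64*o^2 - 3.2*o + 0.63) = 6.1248*o^5 + 5.3536*o^4 - 14.4488*o^3 + 15.3356*o^2 - 14.3728*o + 2.8098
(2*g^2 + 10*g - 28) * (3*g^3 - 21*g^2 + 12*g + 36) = 6*g^5 - 12*g^4 - 270*g^3 + 780*g^2 + 24*g - 1008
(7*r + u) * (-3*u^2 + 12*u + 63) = -21*r*u^2 + 84*r*u + 441*r - 3*u^3 + 12*u^2 + 63*u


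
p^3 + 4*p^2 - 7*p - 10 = (p - 2)*(p + 1)*(p + 5)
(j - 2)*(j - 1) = j^2 - 3*j + 2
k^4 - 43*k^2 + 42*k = k*(k - 6)*(k - 1)*(k + 7)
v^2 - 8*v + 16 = (v - 4)^2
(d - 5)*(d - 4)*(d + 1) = d^3 - 8*d^2 + 11*d + 20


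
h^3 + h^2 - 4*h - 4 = (h - 2)*(h + 1)*(h + 2)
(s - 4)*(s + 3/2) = s^2 - 5*s/2 - 6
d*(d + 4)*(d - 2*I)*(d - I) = d^4 + 4*d^3 - 3*I*d^3 - 2*d^2 - 12*I*d^2 - 8*d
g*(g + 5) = g^2 + 5*g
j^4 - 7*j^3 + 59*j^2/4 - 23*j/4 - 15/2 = (j - 3)*(j - 5/2)*(j - 2)*(j + 1/2)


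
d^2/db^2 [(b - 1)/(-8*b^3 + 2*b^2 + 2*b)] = (b*(-4*b^2 + b + 1)*(12*b^2 - 2*b + (b - 1)*(12*b - 1) - 1) + (b - 1)*(-12*b^2 + 2*b + 1)^2)/(b^3*(-4*b^2 + b + 1)^3)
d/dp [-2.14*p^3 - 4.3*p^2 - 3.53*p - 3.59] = -6.42*p^2 - 8.6*p - 3.53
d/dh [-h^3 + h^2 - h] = -3*h^2 + 2*h - 1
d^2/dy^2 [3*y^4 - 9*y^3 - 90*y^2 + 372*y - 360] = 36*y^2 - 54*y - 180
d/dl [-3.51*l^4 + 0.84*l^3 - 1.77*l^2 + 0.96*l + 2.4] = -14.04*l^3 + 2.52*l^2 - 3.54*l + 0.96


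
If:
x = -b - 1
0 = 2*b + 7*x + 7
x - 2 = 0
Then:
No Solution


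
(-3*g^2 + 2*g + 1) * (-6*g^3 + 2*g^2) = 18*g^5 - 18*g^4 - 2*g^3 + 2*g^2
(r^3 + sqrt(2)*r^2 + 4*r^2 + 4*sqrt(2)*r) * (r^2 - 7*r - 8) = r^5 - 3*r^4 + sqrt(2)*r^4 - 36*r^3 - 3*sqrt(2)*r^3 - 36*sqrt(2)*r^2 - 32*r^2 - 32*sqrt(2)*r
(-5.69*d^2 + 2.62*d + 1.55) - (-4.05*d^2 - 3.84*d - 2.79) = -1.64*d^2 + 6.46*d + 4.34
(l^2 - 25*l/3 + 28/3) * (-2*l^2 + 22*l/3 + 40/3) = -2*l^4 + 24*l^3 - 598*l^2/9 - 128*l/3 + 1120/9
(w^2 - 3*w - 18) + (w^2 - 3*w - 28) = 2*w^2 - 6*w - 46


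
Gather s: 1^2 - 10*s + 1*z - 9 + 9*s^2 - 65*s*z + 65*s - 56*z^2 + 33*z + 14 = 9*s^2 + s*(55 - 65*z) - 56*z^2 + 34*z + 6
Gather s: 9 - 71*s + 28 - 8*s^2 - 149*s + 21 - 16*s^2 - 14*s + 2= -24*s^2 - 234*s + 60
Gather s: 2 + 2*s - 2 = 2*s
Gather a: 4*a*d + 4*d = 4*a*d + 4*d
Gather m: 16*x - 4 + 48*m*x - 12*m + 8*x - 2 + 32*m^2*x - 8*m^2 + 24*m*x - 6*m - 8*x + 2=m^2*(32*x - 8) + m*(72*x - 18) + 16*x - 4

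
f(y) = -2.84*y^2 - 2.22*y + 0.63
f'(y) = -5.68*y - 2.22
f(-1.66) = -3.51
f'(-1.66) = 7.21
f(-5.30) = -67.38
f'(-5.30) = 27.88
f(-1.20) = -0.80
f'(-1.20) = 4.60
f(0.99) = -4.35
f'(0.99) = -7.84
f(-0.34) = 1.06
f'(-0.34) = -0.29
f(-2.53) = -11.93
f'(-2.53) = 12.15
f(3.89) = -50.98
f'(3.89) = -24.32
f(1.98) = -14.90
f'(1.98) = -13.47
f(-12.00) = -381.69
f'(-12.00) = 65.94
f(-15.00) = -605.07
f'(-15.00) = 82.98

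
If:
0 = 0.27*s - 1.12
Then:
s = 4.15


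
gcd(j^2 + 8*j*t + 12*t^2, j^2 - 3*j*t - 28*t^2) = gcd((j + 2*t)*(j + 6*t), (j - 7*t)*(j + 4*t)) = 1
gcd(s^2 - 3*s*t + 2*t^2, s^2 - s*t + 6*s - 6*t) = s - t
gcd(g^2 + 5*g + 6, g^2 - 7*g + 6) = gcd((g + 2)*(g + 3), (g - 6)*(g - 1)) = 1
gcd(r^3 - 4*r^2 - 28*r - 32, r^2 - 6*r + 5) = 1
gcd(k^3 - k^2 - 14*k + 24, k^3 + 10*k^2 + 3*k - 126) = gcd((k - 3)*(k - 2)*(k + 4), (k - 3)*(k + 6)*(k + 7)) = k - 3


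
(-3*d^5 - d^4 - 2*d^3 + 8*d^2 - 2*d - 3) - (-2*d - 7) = -3*d^5 - d^4 - 2*d^3 + 8*d^2 + 4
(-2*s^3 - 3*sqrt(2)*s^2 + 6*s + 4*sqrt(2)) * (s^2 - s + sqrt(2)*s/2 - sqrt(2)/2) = -2*s^5 - 4*sqrt(2)*s^4 + 2*s^4 + 3*s^3 + 4*sqrt(2)*s^3 - 3*s^2 + 7*sqrt(2)*s^2 - 7*sqrt(2)*s + 4*s - 4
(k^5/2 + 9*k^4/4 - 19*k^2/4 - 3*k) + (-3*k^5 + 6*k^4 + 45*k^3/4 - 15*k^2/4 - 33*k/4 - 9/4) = -5*k^5/2 + 33*k^4/4 + 45*k^3/4 - 17*k^2/2 - 45*k/4 - 9/4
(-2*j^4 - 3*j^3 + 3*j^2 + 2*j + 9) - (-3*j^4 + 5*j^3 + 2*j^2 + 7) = j^4 - 8*j^3 + j^2 + 2*j + 2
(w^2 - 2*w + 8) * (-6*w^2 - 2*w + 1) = -6*w^4 + 10*w^3 - 43*w^2 - 18*w + 8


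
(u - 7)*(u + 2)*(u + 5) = u^3 - 39*u - 70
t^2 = t^2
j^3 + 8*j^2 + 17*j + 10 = (j + 1)*(j + 2)*(j + 5)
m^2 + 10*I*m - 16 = (m + 2*I)*(m + 8*I)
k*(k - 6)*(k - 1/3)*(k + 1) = k^4 - 16*k^3/3 - 13*k^2/3 + 2*k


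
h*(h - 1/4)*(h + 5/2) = h^3 + 9*h^2/4 - 5*h/8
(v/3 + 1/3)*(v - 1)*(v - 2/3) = v^3/3 - 2*v^2/9 - v/3 + 2/9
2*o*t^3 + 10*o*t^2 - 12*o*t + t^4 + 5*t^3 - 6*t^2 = t*(2*o + t)*(t - 1)*(t + 6)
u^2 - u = u*(u - 1)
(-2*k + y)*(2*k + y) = -4*k^2 + y^2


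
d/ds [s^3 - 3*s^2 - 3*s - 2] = 3*s^2 - 6*s - 3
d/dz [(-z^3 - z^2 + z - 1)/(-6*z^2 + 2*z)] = (3*z^4/2 - z^3 + z^2 - 3*z + 1/2)/(z^2*(9*z^2 - 6*z + 1))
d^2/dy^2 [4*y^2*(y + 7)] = 24*y + 56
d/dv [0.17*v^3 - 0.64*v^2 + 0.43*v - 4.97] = 0.51*v^2 - 1.28*v + 0.43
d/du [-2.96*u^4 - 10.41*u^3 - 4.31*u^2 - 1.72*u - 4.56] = -11.84*u^3 - 31.23*u^2 - 8.62*u - 1.72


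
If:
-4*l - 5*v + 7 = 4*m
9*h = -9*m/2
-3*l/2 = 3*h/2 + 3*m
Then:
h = 7/4 - 5*v/4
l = 21/4 - 15*v/4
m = 5*v/2 - 7/2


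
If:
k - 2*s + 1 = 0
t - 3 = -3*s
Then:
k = 1 - 2*t/3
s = 1 - t/3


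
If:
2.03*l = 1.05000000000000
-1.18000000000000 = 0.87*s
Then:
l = 0.52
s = -1.36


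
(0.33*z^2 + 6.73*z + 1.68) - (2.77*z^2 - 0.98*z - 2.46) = -2.44*z^2 + 7.71*z + 4.14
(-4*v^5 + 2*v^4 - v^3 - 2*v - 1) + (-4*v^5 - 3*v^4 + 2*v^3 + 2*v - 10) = -8*v^5 - v^4 + v^3 - 11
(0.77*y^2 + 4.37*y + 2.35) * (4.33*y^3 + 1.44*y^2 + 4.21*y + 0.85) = 3.3341*y^5 + 20.0309*y^4 + 19.71*y^3 + 22.4362*y^2 + 13.608*y + 1.9975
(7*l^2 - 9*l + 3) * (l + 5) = 7*l^3 + 26*l^2 - 42*l + 15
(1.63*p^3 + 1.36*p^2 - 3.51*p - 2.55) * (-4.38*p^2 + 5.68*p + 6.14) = -7.1394*p^5 + 3.3016*p^4 + 33.1068*p^3 - 0.417399999999999*p^2 - 36.0354*p - 15.657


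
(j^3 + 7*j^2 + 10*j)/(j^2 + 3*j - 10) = j*(j + 2)/(j - 2)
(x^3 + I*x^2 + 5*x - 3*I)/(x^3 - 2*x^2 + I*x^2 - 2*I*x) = (x^3 + I*x^2 + 5*x - 3*I)/(x*(x^2 + x*(-2 + I) - 2*I))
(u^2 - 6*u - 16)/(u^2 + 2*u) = (u - 8)/u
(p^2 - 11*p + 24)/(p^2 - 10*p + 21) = (p - 8)/(p - 7)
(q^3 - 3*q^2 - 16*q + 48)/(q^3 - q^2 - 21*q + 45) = (q^2 - 16)/(q^2 + 2*q - 15)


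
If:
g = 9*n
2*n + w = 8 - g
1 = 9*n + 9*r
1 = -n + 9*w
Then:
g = 639/100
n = 71/100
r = -539/900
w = 19/100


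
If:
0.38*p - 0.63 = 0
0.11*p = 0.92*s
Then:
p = 1.66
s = 0.20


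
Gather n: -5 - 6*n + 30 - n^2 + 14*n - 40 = -n^2 + 8*n - 15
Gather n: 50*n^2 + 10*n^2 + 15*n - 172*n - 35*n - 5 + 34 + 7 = 60*n^2 - 192*n + 36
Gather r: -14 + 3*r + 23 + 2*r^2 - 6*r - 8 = 2*r^2 - 3*r + 1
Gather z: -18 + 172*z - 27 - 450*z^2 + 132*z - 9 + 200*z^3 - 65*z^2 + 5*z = 200*z^3 - 515*z^2 + 309*z - 54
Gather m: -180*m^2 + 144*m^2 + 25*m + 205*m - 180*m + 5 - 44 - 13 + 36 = -36*m^2 + 50*m - 16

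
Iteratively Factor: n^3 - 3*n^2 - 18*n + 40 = (n + 4)*(n^2 - 7*n + 10) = (n - 2)*(n + 4)*(n - 5)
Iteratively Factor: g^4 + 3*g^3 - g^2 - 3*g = (g)*(g^3 + 3*g^2 - g - 3) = g*(g + 1)*(g^2 + 2*g - 3) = g*(g + 1)*(g + 3)*(g - 1)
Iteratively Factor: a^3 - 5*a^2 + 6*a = (a - 2)*(a^2 - 3*a) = a*(a - 2)*(a - 3)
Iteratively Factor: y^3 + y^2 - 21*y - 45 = (y + 3)*(y^2 - 2*y - 15) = (y - 5)*(y + 3)*(y + 3)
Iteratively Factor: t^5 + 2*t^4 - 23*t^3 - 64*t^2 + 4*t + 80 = (t - 1)*(t^4 + 3*t^3 - 20*t^2 - 84*t - 80) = (t - 1)*(t + 4)*(t^3 - t^2 - 16*t - 20) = (t - 5)*(t - 1)*(t + 4)*(t^2 + 4*t + 4) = (t - 5)*(t - 1)*(t + 2)*(t + 4)*(t + 2)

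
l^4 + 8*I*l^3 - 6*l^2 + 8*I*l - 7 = (l - I)*(l + I)^2*(l + 7*I)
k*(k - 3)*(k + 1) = k^3 - 2*k^2 - 3*k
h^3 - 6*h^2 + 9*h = h*(h - 3)^2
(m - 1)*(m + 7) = m^2 + 6*m - 7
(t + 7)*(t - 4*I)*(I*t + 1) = I*t^3 + 5*t^2 + 7*I*t^2 + 35*t - 4*I*t - 28*I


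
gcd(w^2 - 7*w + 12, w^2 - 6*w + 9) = w - 3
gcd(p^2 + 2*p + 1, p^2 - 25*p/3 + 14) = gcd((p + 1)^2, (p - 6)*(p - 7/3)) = 1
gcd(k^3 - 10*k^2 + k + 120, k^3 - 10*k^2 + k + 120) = k^3 - 10*k^2 + k + 120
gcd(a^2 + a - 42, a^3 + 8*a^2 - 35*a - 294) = a^2 + a - 42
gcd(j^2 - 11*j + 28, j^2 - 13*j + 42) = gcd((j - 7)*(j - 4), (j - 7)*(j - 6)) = j - 7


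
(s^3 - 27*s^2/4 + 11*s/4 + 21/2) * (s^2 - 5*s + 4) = s^5 - 47*s^4/4 + 81*s^3/2 - 121*s^2/4 - 83*s/2 + 42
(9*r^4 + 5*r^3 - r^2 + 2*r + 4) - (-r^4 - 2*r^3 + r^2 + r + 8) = 10*r^4 + 7*r^3 - 2*r^2 + r - 4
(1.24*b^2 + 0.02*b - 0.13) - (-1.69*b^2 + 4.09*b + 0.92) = 2.93*b^2 - 4.07*b - 1.05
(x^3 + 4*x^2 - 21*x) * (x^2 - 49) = x^5 + 4*x^4 - 70*x^3 - 196*x^2 + 1029*x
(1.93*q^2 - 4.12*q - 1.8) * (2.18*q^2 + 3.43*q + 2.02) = 4.2074*q^4 - 2.3617*q^3 - 14.157*q^2 - 14.4964*q - 3.636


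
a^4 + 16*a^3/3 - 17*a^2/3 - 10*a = a*(a - 5/3)*(a + 1)*(a + 6)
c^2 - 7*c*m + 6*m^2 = (c - 6*m)*(c - m)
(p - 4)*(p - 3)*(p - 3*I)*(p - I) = p^4 - 7*p^3 - 4*I*p^3 + 9*p^2 + 28*I*p^2 + 21*p - 48*I*p - 36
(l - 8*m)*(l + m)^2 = l^3 - 6*l^2*m - 15*l*m^2 - 8*m^3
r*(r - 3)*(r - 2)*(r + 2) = r^4 - 3*r^3 - 4*r^2 + 12*r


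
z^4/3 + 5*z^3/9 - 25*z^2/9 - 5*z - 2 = (z/3 + 1)*(z - 3)*(z + 2/3)*(z + 1)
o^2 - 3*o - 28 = (o - 7)*(o + 4)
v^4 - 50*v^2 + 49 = (v - 7)*(v - 1)*(v + 1)*(v + 7)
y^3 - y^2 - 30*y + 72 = (y - 4)*(y - 3)*(y + 6)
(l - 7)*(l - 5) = l^2 - 12*l + 35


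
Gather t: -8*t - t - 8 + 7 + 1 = -9*t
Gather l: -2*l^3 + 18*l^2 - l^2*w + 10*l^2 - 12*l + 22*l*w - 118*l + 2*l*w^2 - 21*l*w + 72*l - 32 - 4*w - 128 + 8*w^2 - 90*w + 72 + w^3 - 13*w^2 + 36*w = -2*l^3 + l^2*(28 - w) + l*(2*w^2 + w - 58) + w^3 - 5*w^2 - 58*w - 88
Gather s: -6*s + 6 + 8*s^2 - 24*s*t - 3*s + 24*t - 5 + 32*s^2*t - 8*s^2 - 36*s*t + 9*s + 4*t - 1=32*s^2*t - 60*s*t + 28*t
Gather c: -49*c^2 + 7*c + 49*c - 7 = -49*c^2 + 56*c - 7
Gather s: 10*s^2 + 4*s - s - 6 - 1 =10*s^2 + 3*s - 7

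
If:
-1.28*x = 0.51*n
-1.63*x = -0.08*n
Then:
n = 0.00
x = 0.00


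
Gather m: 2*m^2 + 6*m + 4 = 2*m^2 + 6*m + 4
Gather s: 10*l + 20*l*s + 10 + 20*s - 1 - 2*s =10*l + s*(20*l + 18) + 9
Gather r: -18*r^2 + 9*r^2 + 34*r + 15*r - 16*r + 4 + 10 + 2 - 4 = -9*r^2 + 33*r + 12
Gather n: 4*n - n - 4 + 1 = 3*n - 3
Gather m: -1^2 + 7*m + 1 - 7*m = 0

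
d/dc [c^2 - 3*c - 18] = 2*c - 3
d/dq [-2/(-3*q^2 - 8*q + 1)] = 4*(-3*q - 4)/(3*q^2 + 8*q - 1)^2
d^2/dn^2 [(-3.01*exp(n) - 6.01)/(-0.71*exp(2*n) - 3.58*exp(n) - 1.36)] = (1.517341*exp(4*n) + 4.46774600000001*exp(3*n) + 28.389918*exp(2*n) + 39.158452*exp(n) - 23.694192)*exp(n)/(0.357911*exp(6*n) + 5.414034*exp(5*n) + 29.35566*exp(4*n) + 66.6238*exp(3*n) + 56.23056*exp(2*n) + 19.864704*exp(n) + 2.515456)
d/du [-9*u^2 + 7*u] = 7 - 18*u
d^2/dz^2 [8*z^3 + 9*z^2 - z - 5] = 48*z + 18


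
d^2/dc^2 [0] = 0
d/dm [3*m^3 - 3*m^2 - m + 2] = 9*m^2 - 6*m - 1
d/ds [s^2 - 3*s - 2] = 2*s - 3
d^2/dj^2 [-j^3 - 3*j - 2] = -6*j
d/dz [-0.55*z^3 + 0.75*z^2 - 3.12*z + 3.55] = -1.65*z^2 + 1.5*z - 3.12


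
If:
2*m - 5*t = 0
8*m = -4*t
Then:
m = 0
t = 0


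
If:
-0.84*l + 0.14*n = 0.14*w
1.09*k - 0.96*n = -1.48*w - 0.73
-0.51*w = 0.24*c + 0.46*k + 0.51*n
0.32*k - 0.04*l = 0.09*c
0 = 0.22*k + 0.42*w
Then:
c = -1.15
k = -0.31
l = 0.08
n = 0.66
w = 0.16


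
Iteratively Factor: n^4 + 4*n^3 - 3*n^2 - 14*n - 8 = (n - 2)*(n^3 + 6*n^2 + 9*n + 4) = (n - 2)*(n + 1)*(n^2 + 5*n + 4) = (n - 2)*(n + 1)*(n + 4)*(n + 1)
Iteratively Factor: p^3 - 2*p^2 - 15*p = (p + 3)*(p^2 - 5*p) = p*(p + 3)*(p - 5)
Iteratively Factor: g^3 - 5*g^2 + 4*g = (g - 1)*(g^2 - 4*g) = (g - 4)*(g - 1)*(g)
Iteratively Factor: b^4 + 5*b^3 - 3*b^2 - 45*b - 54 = (b + 2)*(b^3 + 3*b^2 - 9*b - 27) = (b + 2)*(b + 3)*(b^2 - 9) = (b + 2)*(b + 3)^2*(b - 3)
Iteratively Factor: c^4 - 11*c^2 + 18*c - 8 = (c - 1)*(c^3 + c^2 - 10*c + 8) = (c - 1)*(c + 4)*(c^2 - 3*c + 2) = (c - 1)^2*(c + 4)*(c - 2)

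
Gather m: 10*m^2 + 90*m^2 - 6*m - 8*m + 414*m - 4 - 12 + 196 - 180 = 100*m^2 + 400*m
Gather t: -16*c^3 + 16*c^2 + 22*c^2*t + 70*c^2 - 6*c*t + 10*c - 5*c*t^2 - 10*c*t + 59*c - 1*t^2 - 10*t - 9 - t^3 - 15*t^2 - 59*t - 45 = -16*c^3 + 86*c^2 + 69*c - t^3 + t^2*(-5*c - 16) + t*(22*c^2 - 16*c - 69) - 54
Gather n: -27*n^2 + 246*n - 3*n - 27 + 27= -27*n^2 + 243*n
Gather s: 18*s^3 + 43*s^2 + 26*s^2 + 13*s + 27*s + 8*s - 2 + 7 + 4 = 18*s^3 + 69*s^2 + 48*s + 9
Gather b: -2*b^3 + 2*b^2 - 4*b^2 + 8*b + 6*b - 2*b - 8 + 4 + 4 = -2*b^3 - 2*b^2 + 12*b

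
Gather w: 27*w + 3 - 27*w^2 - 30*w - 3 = -27*w^2 - 3*w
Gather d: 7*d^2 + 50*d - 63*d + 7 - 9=7*d^2 - 13*d - 2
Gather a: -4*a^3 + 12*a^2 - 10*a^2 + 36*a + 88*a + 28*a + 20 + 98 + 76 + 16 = -4*a^3 + 2*a^2 + 152*a + 210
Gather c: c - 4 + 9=c + 5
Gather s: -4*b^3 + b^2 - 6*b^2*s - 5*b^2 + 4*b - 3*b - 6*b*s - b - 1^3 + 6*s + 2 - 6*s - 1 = -4*b^3 - 4*b^2 + s*(-6*b^2 - 6*b)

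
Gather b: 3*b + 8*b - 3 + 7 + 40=11*b + 44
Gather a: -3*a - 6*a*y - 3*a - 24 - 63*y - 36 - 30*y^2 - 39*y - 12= a*(-6*y - 6) - 30*y^2 - 102*y - 72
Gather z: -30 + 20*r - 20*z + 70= 20*r - 20*z + 40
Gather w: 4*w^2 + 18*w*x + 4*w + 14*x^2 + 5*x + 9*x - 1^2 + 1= 4*w^2 + w*(18*x + 4) + 14*x^2 + 14*x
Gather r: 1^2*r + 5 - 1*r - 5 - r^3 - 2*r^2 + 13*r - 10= -r^3 - 2*r^2 + 13*r - 10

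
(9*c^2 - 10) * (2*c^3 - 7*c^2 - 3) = 18*c^5 - 63*c^4 - 20*c^3 + 43*c^2 + 30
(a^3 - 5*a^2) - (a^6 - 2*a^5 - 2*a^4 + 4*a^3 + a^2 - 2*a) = -a^6 + 2*a^5 + 2*a^4 - 3*a^3 - 6*a^2 + 2*a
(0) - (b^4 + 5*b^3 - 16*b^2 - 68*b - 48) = -b^4 - 5*b^3 + 16*b^2 + 68*b + 48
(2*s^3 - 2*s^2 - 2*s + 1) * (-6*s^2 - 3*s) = -12*s^5 + 6*s^4 + 18*s^3 - 3*s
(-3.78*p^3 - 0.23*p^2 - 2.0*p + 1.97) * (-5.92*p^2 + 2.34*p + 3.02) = 22.3776*p^5 - 7.4836*p^4 - 0.113799999999999*p^3 - 17.037*p^2 - 1.4302*p + 5.9494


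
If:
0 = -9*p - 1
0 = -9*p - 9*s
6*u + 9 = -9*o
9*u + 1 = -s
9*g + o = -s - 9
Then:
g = -1991/2187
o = -223/243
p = -1/9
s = 1/9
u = -10/81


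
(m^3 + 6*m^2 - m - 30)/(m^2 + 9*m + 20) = (m^2 + m - 6)/(m + 4)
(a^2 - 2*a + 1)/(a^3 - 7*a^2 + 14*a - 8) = (a - 1)/(a^2 - 6*a + 8)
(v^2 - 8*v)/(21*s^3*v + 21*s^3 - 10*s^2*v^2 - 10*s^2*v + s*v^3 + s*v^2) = v*(v - 8)/(s*(21*s^2*v + 21*s^2 - 10*s*v^2 - 10*s*v + v^3 + v^2))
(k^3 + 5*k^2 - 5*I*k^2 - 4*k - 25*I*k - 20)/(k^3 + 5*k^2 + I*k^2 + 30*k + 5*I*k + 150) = (k^2 - 5*I*k - 4)/(k^2 + I*k + 30)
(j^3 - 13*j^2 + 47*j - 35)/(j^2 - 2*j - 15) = (j^2 - 8*j + 7)/(j + 3)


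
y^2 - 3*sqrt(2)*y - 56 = (y - 7*sqrt(2))*(y + 4*sqrt(2))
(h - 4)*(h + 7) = h^2 + 3*h - 28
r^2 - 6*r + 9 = (r - 3)^2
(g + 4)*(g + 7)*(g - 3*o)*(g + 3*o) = g^4 + 11*g^3 - 9*g^2*o^2 + 28*g^2 - 99*g*o^2 - 252*o^2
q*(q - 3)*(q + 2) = q^3 - q^2 - 6*q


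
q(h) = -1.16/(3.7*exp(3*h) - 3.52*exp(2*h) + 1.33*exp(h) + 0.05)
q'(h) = -1.16*(-11.1*exp(3*h) + 7.04*exp(2*h) - 1.33*exp(h))/(3.7*exp(3*h) - 3.52*exp(2*h) + 1.33*exp(h) + 0.05)^2 = (12.876*exp(2*h) - 8.1664*exp(h) + 1.5428)*exp(h)/(3.7*exp(3*h) - 3.52*exp(2*h) + 1.33*exp(h) + 0.05)^2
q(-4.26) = -17.04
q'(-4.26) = 4.36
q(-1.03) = -4.74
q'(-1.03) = 1.60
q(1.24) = -0.01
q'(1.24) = 0.03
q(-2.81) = -9.82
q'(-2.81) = 4.74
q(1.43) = -0.01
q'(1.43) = 0.02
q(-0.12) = -1.11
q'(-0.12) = 3.62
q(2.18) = -0.00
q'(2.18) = 0.00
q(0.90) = -0.03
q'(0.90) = 0.11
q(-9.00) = -23.12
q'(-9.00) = 0.08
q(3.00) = 0.00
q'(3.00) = 0.00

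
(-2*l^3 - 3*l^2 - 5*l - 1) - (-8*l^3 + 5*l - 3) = 6*l^3 - 3*l^2 - 10*l + 2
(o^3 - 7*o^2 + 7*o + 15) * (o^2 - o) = o^5 - 8*o^4 + 14*o^3 + 8*o^2 - 15*o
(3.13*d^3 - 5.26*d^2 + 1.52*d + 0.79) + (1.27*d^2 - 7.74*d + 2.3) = 3.13*d^3 - 3.99*d^2 - 6.22*d + 3.09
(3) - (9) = -6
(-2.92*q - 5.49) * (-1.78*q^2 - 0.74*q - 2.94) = 5.1976*q^3 + 11.933*q^2 + 12.6474*q + 16.1406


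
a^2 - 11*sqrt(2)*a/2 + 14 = (a - 7*sqrt(2)/2)*(a - 2*sqrt(2))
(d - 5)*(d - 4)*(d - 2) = d^3 - 11*d^2 + 38*d - 40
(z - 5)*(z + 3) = z^2 - 2*z - 15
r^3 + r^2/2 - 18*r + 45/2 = (r - 3)*(r - 3/2)*(r + 5)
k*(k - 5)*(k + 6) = k^3 + k^2 - 30*k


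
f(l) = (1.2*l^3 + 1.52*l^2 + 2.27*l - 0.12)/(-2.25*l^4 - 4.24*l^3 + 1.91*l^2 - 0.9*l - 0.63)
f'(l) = (3.6*l^2 + 3.04*l + 2.27)/(-2.25*l^4 - 4.24*l^3 + 1.91*l^2 - 0.9*l - 0.63) + (1.2*l^3 + 1.52*l^2 + 2.27*l - 0.12)*(9.0*l^3 + 12.72*l^2 - 3.82*l + 0.9)/(-2.25*l^4 - 4.24*l^3 + 1.91*l^2 - 0.9*l - 0.63)^2 = (2.7*l^6 + 6.84*l^5 + 24.0593*l^4 + 16.0096*l^3 - 9.4981*l^2 - 1.4568*l - 1.5381)/(5.0625*l^8 + 19.08*l^7 + 9.3826*l^6 - 12.1468*l^5 + 14.1151*l^4 + 1.9044*l^3 - 1.5966*l^2 + 1.134*l + 0.3969)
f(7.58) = -0.07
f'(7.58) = 0.01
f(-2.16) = -2.52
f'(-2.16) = 17.21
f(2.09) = -0.29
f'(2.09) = 0.18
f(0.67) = -1.16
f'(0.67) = 0.92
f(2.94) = -0.19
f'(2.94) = 0.08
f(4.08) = -0.13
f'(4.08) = 0.04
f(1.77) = -0.37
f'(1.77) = 0.28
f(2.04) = -0.30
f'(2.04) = 0.20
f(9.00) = -0.06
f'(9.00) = 0.01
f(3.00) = -0.19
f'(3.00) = 0.07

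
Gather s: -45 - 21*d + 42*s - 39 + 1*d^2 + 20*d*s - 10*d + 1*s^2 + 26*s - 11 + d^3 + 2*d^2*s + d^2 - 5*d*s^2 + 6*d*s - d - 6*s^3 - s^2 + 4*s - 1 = d^3 + 2*d^2 - 5*d*s^2 - 32*d - 6*s^3 + s*(2*d^2 + 26*d + 72) - 96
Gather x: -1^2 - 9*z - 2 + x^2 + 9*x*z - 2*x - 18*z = x^2 + x*(9*z - 2) - 27*z - 3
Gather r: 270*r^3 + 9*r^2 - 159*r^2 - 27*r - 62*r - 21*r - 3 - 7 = 270*r^3 - 150*r^2 - 110*r - 10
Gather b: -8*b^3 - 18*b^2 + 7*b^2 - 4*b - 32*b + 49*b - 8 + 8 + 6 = -8*b^3 - 11*b^2 + 13*b + 6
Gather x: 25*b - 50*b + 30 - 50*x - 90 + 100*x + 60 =-25*b + 50*x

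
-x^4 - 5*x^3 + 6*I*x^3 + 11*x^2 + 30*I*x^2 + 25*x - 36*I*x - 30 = (x + 6)*(x - 5*I)*(I*x + 1)*(I*x - I)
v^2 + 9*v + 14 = (v + 2)*(v + 7)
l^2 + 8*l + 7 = (l + 1)*(l + 7)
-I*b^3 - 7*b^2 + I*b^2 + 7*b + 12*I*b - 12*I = (b - 4*I)*(b - 3*I)*(-I*b + I)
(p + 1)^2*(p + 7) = p^3 + 9*p^2 + 15*p + 7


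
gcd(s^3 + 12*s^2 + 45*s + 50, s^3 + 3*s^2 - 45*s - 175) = s^2 + 10*s + 25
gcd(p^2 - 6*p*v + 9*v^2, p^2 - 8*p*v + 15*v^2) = p - 3*v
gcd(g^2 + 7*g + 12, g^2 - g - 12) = g + 3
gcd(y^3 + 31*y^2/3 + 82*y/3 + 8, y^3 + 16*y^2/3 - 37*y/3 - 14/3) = y + 1/3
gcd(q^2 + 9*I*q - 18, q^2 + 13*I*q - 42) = q + 6*I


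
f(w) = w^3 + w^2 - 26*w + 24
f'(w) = 3*w^2 + 2*w - 26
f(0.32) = 15.82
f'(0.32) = -25.05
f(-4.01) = 79.86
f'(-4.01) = 14.22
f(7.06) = 242.18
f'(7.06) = 137.65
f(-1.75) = 67.20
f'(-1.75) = -20.31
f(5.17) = 54.50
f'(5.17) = 64.53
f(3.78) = -5.98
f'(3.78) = 24.43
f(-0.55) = 38.44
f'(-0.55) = -26.19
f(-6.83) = -70.38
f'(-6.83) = 100.29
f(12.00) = 1584.00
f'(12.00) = 430.00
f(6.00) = 120.00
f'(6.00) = 94.00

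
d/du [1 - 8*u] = -8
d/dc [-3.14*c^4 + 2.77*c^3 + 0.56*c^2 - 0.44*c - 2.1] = -12.56*c^3 + 8.31*c^2 + 1.12*c - 0.44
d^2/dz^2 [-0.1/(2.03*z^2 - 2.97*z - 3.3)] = (-0.82418*z^2 + 1.20582*z + 0.1*(4.06*z - 2.97)*(8.12*z - 5.94) + 1.3398)/(-2.03*z^2 + 2.97*z + 3.3)^3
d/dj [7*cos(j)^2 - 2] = -7*sin(2*j)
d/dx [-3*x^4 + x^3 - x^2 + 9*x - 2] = -12*x^3 + 3*x^2 - 2*x + 9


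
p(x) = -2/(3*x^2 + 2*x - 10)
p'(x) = -2*(-6*x - 2)/(3*x^2 + 2*x - 10)^2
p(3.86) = -0.05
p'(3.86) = 0.03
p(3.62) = -0.05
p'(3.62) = 0.04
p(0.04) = 0.20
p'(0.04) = 0.05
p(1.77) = -0.68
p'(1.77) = 2.92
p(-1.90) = 0.67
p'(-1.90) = -2.13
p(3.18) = -0.07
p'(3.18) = 0.06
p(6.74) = -0.01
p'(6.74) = 0.00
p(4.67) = -0.03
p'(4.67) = 0.01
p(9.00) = -0.00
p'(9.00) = 0.00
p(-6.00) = -0.02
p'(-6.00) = -0.00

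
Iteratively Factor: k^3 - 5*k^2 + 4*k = (k)*(k^2 - 5*k + 4) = k*(k - 1)*(k - 4)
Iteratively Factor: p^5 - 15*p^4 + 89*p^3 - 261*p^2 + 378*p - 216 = (p - 4)*(p^4 - 11*p^3 + 45*p^2 - 81*p + 54) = (p - 4)*(p - 3)*(p^3 - 8*p^2 + 21*p - 18) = (p - 4)*(p - 3)^2*(p^2 - 5*p + 6) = (p - 4)*(p - 3)^2*(p - 2)*(p - 3)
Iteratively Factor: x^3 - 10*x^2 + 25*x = (x - 5)*(x^2 - 5*x) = (x - 5)^2*(x)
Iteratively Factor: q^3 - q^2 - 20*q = (q)*(q^2 - q - 20) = q*(q - 5)*(q + 4)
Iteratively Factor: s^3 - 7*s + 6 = (s - 2)*(s^2 + 2*s - 3) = (s - 2)*(s - 1)*(s + 3)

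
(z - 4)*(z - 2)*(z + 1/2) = z^3 - 11*z^2/2 + 5*z + 4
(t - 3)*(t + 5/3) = t^2 - 4*t/3 - 5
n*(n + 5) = n^2 + 5*n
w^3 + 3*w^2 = w^2*(w + 3)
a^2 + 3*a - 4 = (a - 1)*(a + 4)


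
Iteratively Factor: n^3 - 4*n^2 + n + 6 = (n - 2)*(n^2 - 2*n - 3) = (n - 2)*(n + 1)*(n - 3)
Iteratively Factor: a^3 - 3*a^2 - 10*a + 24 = (a - 4)*(a^2 + a - 6) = (a - 4)*(a + 3)*(a - 2)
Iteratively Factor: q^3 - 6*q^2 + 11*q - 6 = (q - 2)*(q^2 - 4*q + 3) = (q - 3)*(q - 2)*(q - 1)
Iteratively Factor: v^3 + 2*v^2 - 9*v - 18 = (v + 3)*(v^2 - v - 6) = (v - 3)*(v + 3)*(v + 2)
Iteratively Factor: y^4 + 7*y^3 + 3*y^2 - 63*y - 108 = (y + 3)*(y^3 + 4*y^2 - 9*y - 36) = (y - 3)*(y + 3)*(y^2 + 7*y + 12) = (y - 3)*(y + 3)*(y + 4)*(y + 3)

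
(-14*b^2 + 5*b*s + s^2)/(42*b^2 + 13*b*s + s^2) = (-2*b + s)/(6*b + s)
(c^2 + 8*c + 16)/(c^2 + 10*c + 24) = (c + 4)/(c + 6)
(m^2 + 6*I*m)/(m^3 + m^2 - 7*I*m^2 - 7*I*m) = (m + 6*I)/(m^2 + m - 7*I*m - 7*I)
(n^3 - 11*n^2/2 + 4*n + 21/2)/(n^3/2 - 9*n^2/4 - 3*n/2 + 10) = 2*(2*n^3 - 11*n^2 + 8*n + 21)/(2*n^3 - 9*n^2 - 6*n + 40)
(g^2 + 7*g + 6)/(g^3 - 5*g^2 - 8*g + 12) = (g^2 + 7*g + 6)/(g^3 - 5*g^2 - 8*g + 12)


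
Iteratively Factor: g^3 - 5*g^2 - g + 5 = (g + 1)*(g^2 - 6*g + 5) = (g - 1)*(g + 1)*(g - 5)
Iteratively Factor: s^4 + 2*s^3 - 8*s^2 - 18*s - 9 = (s + 3)*(s^3 - s^2 - 5*s - 3) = (s + 1)*(s + 3)*(s^2 - 2*s - 3) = (s - 3)*(s + 1)*(s + 3)*(s + 1)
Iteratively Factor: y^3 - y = (y)*(y^2 - 1) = y*(y + 1)*(y - 1)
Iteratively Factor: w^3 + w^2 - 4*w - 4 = (w + 2)*(w^2 - w - 2) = (w + 1)*(w + 2)*(w - 2)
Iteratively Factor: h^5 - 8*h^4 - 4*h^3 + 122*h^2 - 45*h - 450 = (h - 5)*(h^4 - 3*h^3 - 19*h^2 + 27*h + 90) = (h - 5)^2*(h^3 + 2*h^2 - 9*h - 18) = (h - 5)^2*(h + 3)*(h^2 - h - 6) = (h - 5)^2*(h + 2)*(h + 3)*(h - 3)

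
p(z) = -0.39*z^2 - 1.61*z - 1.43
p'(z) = -0.78*z - 1.61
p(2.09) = -6.50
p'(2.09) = -3.24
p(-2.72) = 0.06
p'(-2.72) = 0.51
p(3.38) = -11.33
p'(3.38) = -4.25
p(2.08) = -6.47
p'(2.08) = -3.23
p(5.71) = -23.34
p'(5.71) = -6.06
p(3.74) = -12.91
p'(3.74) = -4.53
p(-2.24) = 0.22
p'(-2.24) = 0.14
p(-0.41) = -0.84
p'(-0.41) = -1.29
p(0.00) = -1.43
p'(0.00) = -1.61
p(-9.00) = -18.53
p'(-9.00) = 5.41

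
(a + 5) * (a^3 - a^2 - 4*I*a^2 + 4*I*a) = a^4 + 4*a^3 - 4*I*a^3 - 5*a^2 - 16*I*a^2 + 20*I*a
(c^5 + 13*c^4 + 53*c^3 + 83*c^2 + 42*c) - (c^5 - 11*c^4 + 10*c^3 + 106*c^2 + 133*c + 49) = 24*c^4 + 43*c^3 - 23*c^2 - 91*c - 49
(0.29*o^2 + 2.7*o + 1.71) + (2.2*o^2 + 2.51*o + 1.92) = 2.49*o^2 + 5.21*o + 3.63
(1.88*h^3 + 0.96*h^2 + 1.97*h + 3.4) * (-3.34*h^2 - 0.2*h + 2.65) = -6.2792*h^5 - 3.5824*h^4 - 1.7898*h^3 - 9.206*h^2 + 4.5405*h + 9.01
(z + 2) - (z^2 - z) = -z^2 + 2*z + 2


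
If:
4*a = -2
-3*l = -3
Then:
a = -1/2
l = 1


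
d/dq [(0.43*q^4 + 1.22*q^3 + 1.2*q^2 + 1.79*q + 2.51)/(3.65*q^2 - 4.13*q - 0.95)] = (3.139*q^5 - 0.874699999999999*q^4 - 11.7112*q^3 - 14.9665*q^2 - 20.603*q + 8.6658)/(13.3225*q^4 - 30.149*q^3 + 10.1219*q^2 + 7.847*q + 0.9025)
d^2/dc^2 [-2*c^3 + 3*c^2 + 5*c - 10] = 6 - 12*c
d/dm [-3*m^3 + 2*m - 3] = 2 - 9*m^2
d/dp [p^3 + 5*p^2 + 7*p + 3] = 3*p^2 + 10*p + 7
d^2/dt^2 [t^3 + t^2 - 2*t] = 6*t + 2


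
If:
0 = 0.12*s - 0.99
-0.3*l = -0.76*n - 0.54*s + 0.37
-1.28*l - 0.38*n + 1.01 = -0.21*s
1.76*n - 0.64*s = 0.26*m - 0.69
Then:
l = 3.35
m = -45.10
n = -4.05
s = 8.25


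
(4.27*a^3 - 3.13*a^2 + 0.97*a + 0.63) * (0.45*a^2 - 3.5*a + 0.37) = 1.9215*a^5 - 16.3535*a^4 + 12.9714*a^3 - 4.2696*a^2 - 1.8461*a + 0.2331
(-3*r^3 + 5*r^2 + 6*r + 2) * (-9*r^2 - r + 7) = 27*r^5 - 42*r^4 - 80*r^3 + 11*r^2 + 40*r + 14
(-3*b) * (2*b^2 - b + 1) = -6*b^3 + 3*b^2 - 3*b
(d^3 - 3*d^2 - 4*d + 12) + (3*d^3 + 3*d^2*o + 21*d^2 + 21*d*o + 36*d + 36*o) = 4*d^3 + 3*d^2*o + 18*d^2 + 21*d*o + 32*d + 36*o + 12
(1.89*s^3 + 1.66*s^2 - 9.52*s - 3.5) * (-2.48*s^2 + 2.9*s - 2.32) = -4.6872*s^5 + 1.3642*s^4 + 24.0388*s^3 - 22.7792*s^2 + 11.9364*s + 8.12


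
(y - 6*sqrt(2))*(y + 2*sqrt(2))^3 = y^4 - 48*y^2 - 128*sqrt(2)*y - 192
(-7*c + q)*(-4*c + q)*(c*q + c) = 28*c^3*q + 28*c^3 - 11*c^2*q^2 - 11*c^2*q + c*q^3 + c*q^2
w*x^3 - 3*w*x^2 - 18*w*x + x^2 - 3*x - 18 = (x - 6)*(x + 3)*(w*x + 1)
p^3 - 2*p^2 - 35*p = p*(p - 7)*(p + 5)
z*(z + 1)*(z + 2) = z^3 + 3*z^2 + 2*z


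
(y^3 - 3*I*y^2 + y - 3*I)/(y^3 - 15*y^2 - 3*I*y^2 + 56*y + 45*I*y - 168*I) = (y^2 + 1)/(y^2 - 15*y + 56)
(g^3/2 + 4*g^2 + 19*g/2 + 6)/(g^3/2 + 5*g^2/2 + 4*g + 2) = (g^2 + 7*g + 12)/(g^2 + 4*g + 4)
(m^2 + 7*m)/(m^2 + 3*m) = (m + 7)/(m + 3)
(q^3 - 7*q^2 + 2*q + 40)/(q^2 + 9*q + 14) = (q^2 - 9*q + 20)/(q + 7)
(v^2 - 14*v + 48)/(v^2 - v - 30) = (v - 8)/(v + 5)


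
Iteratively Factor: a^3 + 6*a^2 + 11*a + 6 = (a + 2)*(a^2 + 4*a + 3) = (a + 1)*(a + 2)*(a + 3)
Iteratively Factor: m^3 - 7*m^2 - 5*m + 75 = (m + 3)*(m^2 - 10*m + 25) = (m - 5)*(m + 3)*(m - 5)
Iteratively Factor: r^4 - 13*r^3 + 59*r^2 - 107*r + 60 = (r - 4)*(r^3 - 9*r^2 + 23*r - 15) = (r - 4)*(r - 1)*(r^2 - 8*r + 15) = (r - 5)*(r - 4)*(r - 1)*(r - 3)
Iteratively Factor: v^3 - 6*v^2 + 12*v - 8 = (v - 2)*(v^2 - 4*v + 4) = (v - 2)^2*(v - 2)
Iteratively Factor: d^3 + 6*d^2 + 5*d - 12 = (d - 1)*(d^2 + 7*d + 12) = (d - 1)*(d + 3)*(d + 4)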